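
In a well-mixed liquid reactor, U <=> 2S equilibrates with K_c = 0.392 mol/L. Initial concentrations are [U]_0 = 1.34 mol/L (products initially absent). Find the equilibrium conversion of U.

X = 0.236

Let X = conversion of U; extent ξ = 1.34·X mol/L.
Concentrations: [U] = 1.34 − 1.34X; [S] = 2.68X.
K_c = [S]^2 / ([U]).
Equating to 0.392 mol/L: the physical root is X = 0.236.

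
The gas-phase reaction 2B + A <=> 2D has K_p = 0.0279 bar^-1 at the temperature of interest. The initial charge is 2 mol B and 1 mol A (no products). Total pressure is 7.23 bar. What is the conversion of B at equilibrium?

X = 0.194

Let X = conversion of B (basis 2 mol B); extent of reaction ξ = X.
Species balance: n_B = 2 − 2X; n_A = 1 − X; n_D = 2X.
Summing: n_T = 3 − X.
With p_i = (n_i/n_T)P, K_p = p_D^2 / (p_B^2 p_A).
This yields a degree-3 equation in X; solving on (0,1), X = 0.194.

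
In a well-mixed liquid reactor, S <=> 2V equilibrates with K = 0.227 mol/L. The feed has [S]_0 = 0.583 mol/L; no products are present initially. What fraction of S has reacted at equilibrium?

X = 0.267

Let X = conversion of S; extent ξ = 0.583·X mol/L.
Concentrations: [S] = 0.583 − 0.583X; [V] = 1.17X.
K = [V]^2 / ([S]).
Setting equal to 0.227 and solving for X on (0,1) gives X = 0.267.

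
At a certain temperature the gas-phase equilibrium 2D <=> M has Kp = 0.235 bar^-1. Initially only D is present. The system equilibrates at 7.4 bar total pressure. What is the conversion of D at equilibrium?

Let X = conversion of D (basis 1 mol D); extent of reaction ξ = 0.5X.
At extent ξ: n_D = 1 − X; n_M = 0.5X.
Total moles n_T = 1 − 0.5X.
y_i = n_i/n_T, p_i = y_i·P. Kp = p_M / (p_D^2).
Setting this equal to 0.235 bar^-1 and taking the physical root (0 < X < 1) gives X = 0.645.

X = 0.645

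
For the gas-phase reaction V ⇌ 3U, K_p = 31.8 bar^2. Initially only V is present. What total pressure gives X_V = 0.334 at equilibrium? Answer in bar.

Basis: 1 mol V initially; let X = conversion of V. Extent ξ = X.
Mole table: n_V = 1 − X; n_U = 3X.
Total moles n_T = 1 + 2X.
K_p = p_U^3 / (p_V) with p_i = (n_i/n_T)·P.
At X = 0.334: the mole-fraction product g(X) = Π y_i^ν_i = 0.5429. Since K_p = g(X)·P^{2}, P = (K_p/g)^(1/2) = (31.8/0.5429)^(1/2) = 7.65 bar.

P = 7.65 bar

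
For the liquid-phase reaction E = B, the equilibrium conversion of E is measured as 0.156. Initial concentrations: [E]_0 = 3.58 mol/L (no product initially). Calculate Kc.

Let X = conversion of E.
Concentrations: [E] = 3.58 − 3.58X; [B] = 3.58X.
At X = 0.156: [E] = 3.02, [B] = 0.558.
Kc = [B] / ([E]) = 0.185.

Kc = 0.185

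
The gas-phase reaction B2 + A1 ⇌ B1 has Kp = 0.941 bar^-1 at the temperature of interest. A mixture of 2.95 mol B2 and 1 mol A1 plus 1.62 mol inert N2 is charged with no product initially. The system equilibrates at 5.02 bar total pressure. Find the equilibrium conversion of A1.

Basis: 1 mol A1 initially; let X = conversion of A1. Extent ξ = X.
At extent ξ: n_B2 = 2.95 − X; n_A1 = 1 − X; n_B1 = X; n_I = 1.62 (inert).
n_T = Σnᵢ = 5.57 − X.
y_i = n_i/n_T, p_i = y_i·P. Kp = p_B1 / (p_B2 p_A1).
This yields a degree-2 equation in X; solving on (0,1), X = 0.686.

X = 0.686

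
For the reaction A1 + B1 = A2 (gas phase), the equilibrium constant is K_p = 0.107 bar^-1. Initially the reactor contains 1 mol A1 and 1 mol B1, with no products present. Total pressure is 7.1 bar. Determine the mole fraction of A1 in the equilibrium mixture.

y_A1 = 0.430

Let X = conversion of A1 (basis 1 mol A1); extent of reaction ξ = X.
Mole table: n_A1 = 1 − X; n_B1 = 1 − X; n_A2 = X.
Summing: n_T = 2 − X.
y_i = n_i/n_T, p_i = y_i·P. K_p = p_A2 / (p_A1 p_B1).
Setting this equal to 0.107 bar^-1 and taking the physical root (0 < X < 1) gives X = 0.246.
Then n_A1 = 0.754, n_T = 1.75, so y_A1 = 0.430.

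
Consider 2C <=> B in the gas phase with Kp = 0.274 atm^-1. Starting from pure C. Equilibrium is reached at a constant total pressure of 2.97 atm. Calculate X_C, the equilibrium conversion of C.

X = 0.515

Let X = conversion of C (basis 1 mol C); extent of reaction ξ = 0.5X.
At extent ξ: n_C = 1 − X; n_B = 0.5X.
n_T = Σnᵢ = 1 − 0.5X.
Mole fractions y_i = n_i/n_T; Kp = p_B / (p_C^2) with p_i = y_i·P.
This yields a degree-2 equation in X; solving on (0,1), X = 0.515.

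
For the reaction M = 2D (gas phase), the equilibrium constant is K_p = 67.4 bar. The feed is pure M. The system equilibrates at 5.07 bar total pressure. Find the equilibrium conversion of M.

X = 0.877

Let X = conversion of M (basis 1 mol M); extent of reaction ξ = X.
At extent ξ: n_M = 1 − X; n_D = 2X.
Summing: n_T = 1 + X.
y_i = n_i/n_T, p_i = y_i·P. K_p = p_D^2 / (p_M).
Equating to 67.4 bar and solving on 0 < X < 1: X = 0.877.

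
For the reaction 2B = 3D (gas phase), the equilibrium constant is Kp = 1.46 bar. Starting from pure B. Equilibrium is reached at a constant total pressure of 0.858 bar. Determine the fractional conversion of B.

X = 0.524

Take 1 mol B as basis and let X be its fractional conversion, so ξ = 0.5X.
Mole table: n_B = 1 − X; n_D = 1.5X.
Summing: n_T = 1 + 0.5X.
With p_i = (n_i/n_T)P, Kp = p_D^3 / (p_B^2).
Setting this equal to 1.46 bar and taking the physical root (0 < X < 1) gives X = 0.524.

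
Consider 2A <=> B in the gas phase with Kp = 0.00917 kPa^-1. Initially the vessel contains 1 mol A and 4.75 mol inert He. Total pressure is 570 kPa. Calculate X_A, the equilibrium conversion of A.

X = 0.491

Basis: 1 mol A initially; let X = conversion of A. Extent ξ = 0.5X.
Moles: n_A = 1 − X; n_B = 0.5X; n_I = 4.75 (inert).
Summing: n_T = 5.75 − 0.5X.
y_i = n_i/n_T, p_i = y_i·P. Kp = p_B / (p_A^2).
Substituting and setting equal to 0.00917 kPa^-1 gives a polynomial in X; the root in (0,1) is X = 0.491.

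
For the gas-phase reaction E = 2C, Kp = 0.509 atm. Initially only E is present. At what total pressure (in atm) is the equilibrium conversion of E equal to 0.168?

Basis: 1 mol E initially; let X = conversion of E. Extent ξ = X.
Species balance: n_E = 1 − X; n_C = 2X.
Summing: n_T = 1 + X.
Kp = p_C^2 / (p_E) with p_i = (n_i/n_T)·P.
At X = 0.168: the mole-fraction product g(X) = Π y_i^ν_i = 0.1162. Since Kp = g(X)·P^{1}, P = (Kp/g)^(1/1) = (0.509/0.1162)^(1/1) = 4.38 atm.

P = 4.38 atm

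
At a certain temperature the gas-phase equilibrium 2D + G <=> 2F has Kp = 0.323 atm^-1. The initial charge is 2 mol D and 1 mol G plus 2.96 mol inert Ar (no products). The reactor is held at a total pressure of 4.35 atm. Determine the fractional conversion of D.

X = 0.295

Basis: 2 mol D initially; let X = conversion of D. Extent ξ = X.
Mole table: n_D = 2 − 2X; n_G = 1 − X; n_F = 2X; n_I = 2.96 (inert).
n_T = Σnᵢ = 5.96 − X.
y_i = n_i/n_T, p_i = y_i·P. Kp = p_F^2 / (p_D^2 p_G).
This yields a degree-3 equation in X; solving on (0,1), X = 0.295.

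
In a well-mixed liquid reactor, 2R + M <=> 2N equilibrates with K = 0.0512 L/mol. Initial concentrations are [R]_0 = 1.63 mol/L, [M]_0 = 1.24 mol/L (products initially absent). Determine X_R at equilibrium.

X = 0.191

Let X = conversion of R; extent ξ = 1.63X/2 mol/L.
Concentrations: [R] = 1.63 − 1.63X; [M] = 1.24 − 0.815X; [N] = 1.63X.
K = [N]^2 / ([R]^2 [M]).
Equating to 0.0512 L/mol: the physical root is X = 0.191.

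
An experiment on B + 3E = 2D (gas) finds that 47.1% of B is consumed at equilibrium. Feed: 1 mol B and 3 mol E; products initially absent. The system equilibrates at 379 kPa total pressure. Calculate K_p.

K_p = 2.73e-05 kPa^-2

Basis: 1 mol B initially; let X = conversion of B. Extent ξ = X.
At extent ξ: n_B = 1 − X; n_E = 3 − 3X; n_D = 2X.
Summing: n_T = 4 − 2X.
At X = 0.471: n_B = 0.529, n_E = 1.59, n_D = 0.942, n_T = 3.06.
p_i = (n_i/n_T)·P. K_p = p_D^2 / (p_B p_E^3) = 2.73e-05 kPa^-2.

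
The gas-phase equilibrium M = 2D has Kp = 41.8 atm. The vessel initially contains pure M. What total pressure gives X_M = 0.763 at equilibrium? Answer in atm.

Basis: 1 mol M initially; let X = conversion of M. Extent ξ = X.
At extent ξ: n_M = 1 − X; n_D = 2X.
Summing: n_T = 1 + X.
Kp = p_D^2 / (p_M) with p_i = (n_i/n_T)·P.
At X = 0.763: the mole-fraction product g(X) = Π y_i^ν_i = 5.573. Since Kp = g(X)·P^{1}, P = (Kp/g)^(1/1) = (41.8/5.573)^(1/1) = 7.5 atm.

P = 7.5 atm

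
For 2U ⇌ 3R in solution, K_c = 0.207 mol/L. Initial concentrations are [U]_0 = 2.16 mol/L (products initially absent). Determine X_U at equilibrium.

X = 0.252

Let X = conversion of U; extent ξ = 2.16X/2 mol/L.
Concentrations: [U] = 2.16 − 2.16X; [R] = 3.24X.
K_c = [R]^3 / ([U]^2).
Setting equal to 0.207 and solving for X on (0,1) gives X = 0.252.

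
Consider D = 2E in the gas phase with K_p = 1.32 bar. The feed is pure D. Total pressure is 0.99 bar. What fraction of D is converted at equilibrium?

Take 1 mol D as basis and let X be its fractional conversion, so ξ = X.
Moles: n_D = 1 − X; n_E = 2X.
n_T = Σnᵢ = 1 + X.
Mole fractions y_i = n_i/n_T; K_p = p_E^2 / (p_D) with p_i = y_i·P.
Equating to 1.32 bar and solving on 0 < X < 1: X = 0.500.

X = 0.500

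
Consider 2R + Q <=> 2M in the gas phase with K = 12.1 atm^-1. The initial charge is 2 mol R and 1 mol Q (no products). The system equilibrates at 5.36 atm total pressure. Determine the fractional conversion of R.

Take 2 mol R as basis and let X be its fractional conversion, so ξ = X.
Mole table: n_R = 2 − 2X; n_Q = 1 − X; n_M = 2X.
Summing: n_T = 3 − X.
With p_i = (n_i/n_T)P, K = p_M^2 / (p_R^2 p_Q).
This yields a degree-3 equation in X; solving on (0,1), X = 0.734.

X = 0.734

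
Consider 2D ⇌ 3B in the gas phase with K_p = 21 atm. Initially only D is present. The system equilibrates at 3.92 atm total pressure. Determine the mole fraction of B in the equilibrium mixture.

y_B = 0.730

Let X = conversion of D (basis 1 mol D); extent of reaction ξ = 0.5X.
Species balance: n_D = 1 − X; n_B = 1.5X.
Total moles n_T = 1 + 0.5X.
Mole fractions y_i = n_i/n_T; K_p = p_B^3 / (p_D^2) with p_i = y_i·P.
This yields a degree-3 equation in X; solving on (0,1), X = 0.644.
Then n_B = 0.965, n_T = 1.32, so y_B = 0.730.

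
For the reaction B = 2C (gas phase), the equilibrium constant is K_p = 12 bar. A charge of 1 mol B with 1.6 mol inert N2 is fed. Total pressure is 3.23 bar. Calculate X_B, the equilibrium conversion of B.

X = 0.798

Basis: 1 mol B initially; let X = conversion of B. Extent ξ = X.
Species balance: n_B = 1 − X; n_C = 2X; n_I = 1.6 (inert).
Total moles n_T = 2.6 + X.
With p_i = (n_i/n_T)P, K_p = p_C^2 / (p_B).
Substituting and setting equal to 12 bar gives a polynomial in X; the root in (0,1) is X = 0.798.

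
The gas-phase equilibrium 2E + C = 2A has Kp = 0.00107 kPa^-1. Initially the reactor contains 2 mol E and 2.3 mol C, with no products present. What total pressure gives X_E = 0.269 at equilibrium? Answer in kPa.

P = 251 kPa

Take 2 mol E as basis and let X be its fractional conversion, so ξ = X.
Moles: n_E = 2 − 2X; n_C = 2.3 − X; n_A = 2X.
Summing: n_T = 4.3 − X.
Kp = p_A^2 / (p_E^2 p_C) with p_i = (n_i/n_T)·P.
At X = 0.269: the mole-fraction product g(X) = Π y_i^ν_i = 0.2688. Since Kp = g(X)·P^{-1}, P = (g/Kp)^(1/1) = (0.2688/0.00107)^(1/1) = 251 kPa.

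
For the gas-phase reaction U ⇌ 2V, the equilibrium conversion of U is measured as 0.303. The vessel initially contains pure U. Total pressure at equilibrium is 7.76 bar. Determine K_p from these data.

K_p = 3.14 bar

Basis: 1 mol U initially; let X = conversion of U. Extent ξ = X.
Species balance: n_U = 1 − X; n_V = 2X.
Summing: n_T = 1 + X.
At X = 0.303: n_U = 0.697, n_V = 0.606, n_T = 1.3.
p_i = (n_i/n_T)·P. K_p = p_V^2 / (p_U) = 3.14 bar.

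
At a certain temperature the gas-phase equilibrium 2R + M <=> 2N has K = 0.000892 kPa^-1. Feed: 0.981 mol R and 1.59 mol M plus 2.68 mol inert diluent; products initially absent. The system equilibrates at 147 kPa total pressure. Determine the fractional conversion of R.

X = 0.164

Basis: 0.981 mol R initially; let X = conversion of R. Extent ξ = 0.49X.
At extent ξ: n_R = 0.981 − 0.981X; n_M = 1.59 − 0.49X; n_N = 0.981X; n_I = 2.68 (inert).
n_T = Σnᵢ = 5.25 − 0.49X.
Mole fractions y_i = n_i/n_T; K = p_N^2 / (p_R^2 p_M) with p_i = y_i·P.
Substituting and setting equal to 0.000892 kPa^-1 gives a polynomial in X; the root in (0,1) is X = 0.164.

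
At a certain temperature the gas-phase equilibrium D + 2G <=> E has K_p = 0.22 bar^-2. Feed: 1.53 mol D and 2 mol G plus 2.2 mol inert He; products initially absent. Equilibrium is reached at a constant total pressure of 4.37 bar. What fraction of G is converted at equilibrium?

Let X = conversion of G (basis 2 mol G); extent of reaction ξ = X.
Moles: n_D = 1.53 − X; n_G = 2 − 2X; n_E = X; n_I = 2.2 (inert).
Total moles n_T = 5.73 − 2X.
Mole fractions y_i = n_i/n_T; K_p = p_E / (p_D p_G^2) with p_i = y_i·P.
Setting this equal to 0.22 bar^-2 and taking the physical root (0 < X < 1) gives X = 0.341.

X = 0.341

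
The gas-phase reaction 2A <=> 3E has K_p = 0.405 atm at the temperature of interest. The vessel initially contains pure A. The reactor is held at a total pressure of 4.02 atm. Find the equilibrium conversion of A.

X = 0.264

Take 1 mol A as basis and let X be its fractional conversion, so ξ = 0.5X.
Mole table: n_A = 1 − X; n_E = 1.5X.
Total moles n_T = 1 + 0.5X.
y_i = n_i/n_T, p_i = y_i·P. K_p = p_E^3 / (p_A^2).
Substituting and setting equal to 0.405 atm gives a polynomial in X; the root in (0,1) is X = 0.264.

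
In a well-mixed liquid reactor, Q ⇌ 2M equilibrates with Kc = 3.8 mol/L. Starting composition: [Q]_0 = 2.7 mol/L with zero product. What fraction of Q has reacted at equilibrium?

X = 0.443

Let X = conversion of Q; extent ξ = 2.7·X mol/L.
Concentrations: [Q] = 2.7 − 2.7X; [M] = 5.4X.
Kc = [M]^2 / ([Q]).
Setting equal to 3.8 and solving for X on (0,1) gives X = 0.443.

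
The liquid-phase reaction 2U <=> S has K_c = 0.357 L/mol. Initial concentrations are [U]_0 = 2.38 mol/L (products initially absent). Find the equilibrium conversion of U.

Let X = conversion of U; extent ξ = 2.38X/2 mol/L.
Concentrations: [U] = 2.38 − 2.38X; [S] = 1.19X.
K_c = [S] / ([U]^2).
Equating to 0.357 L/mol: the physical root is X = 0.473.

X = 0.473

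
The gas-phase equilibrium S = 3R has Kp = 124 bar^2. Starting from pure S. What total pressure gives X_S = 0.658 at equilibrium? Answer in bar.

Basis: 1 mol S initially; let X = conversion of S. Extent ξ = X.
Species balance: n_S = 1 − X; n_R = 3X.
n_T = Σnᵢ = 1 + 2X.
Kp = p_R^3 / (p_S) with p_i = (n_i/n_T)·P.
At X = 0.658: the mole-fraction product g(X) = Π y_i^ν_i = 4.193. Since Kp = g(X)·P^{2}, P = (Kp/g)^(1/2) = (124/4.193)^(1/2) = 5.44 bar.

P = 5.44 bar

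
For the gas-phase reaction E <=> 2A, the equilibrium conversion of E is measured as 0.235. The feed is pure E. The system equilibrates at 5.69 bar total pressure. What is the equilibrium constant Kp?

Basis: 1 mol E initially; let X = conversion of E. Extent ξ = X.
At extent ξ: n_E = 1 − X; n_A = 2X.
n_T = Σnᵢ = 1 + X.
At X = 0.235: n_E = 0.765, n_A = 0.47, n_T = 1.23.
p_i = (n_i/n_T)·P. Kp = p_A^2 / (p_E) = 1.33 bar.

Kp = 1.33 bar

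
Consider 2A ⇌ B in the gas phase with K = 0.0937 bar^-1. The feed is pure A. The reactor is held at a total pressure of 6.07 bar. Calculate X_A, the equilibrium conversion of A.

Basis: 1 mol A initially; let X = conversion of A. Extent ξ = 0.5X.
At extent ξ: n_A = 1 − X; n_B = 0.5X.
Summing: n_T = 1 − 0.5X.
Mole fractions y_i = n_i/n_T; K = p_B / (p_A^2) with p_i = y_i·P.
This yields a degree-2 equation in X; solving on (0,1), X = 0.447.

X = 0.447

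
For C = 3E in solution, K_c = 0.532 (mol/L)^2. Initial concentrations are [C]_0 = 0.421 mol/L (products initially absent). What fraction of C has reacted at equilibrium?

X = 0.405

Let X = conversion of C; extent ξ = 0.421·X mol/L.
Concentrations: [C] = 0.421 − 0.421X; [E] = 1.26X.
K_c = [E]^3 / ([C]).
Equating to 0.532 (mol/L)^2: the physical root is X = 0.405.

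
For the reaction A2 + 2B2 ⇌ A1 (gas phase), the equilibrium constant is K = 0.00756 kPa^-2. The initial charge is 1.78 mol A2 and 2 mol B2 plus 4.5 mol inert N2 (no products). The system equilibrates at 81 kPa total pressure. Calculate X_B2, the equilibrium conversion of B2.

Basis: 2 mol B2 initially; let X = conversion of B2. Extent ξ = X.
At extent ξ: n_A2 = 1.78 − X; n_B2 = 2 − 2X; n_A1 = X; n_I = 4.5 (inert).
Summing: n_T = 8.28 − 2X.
y_i = n_i/n_T, p_i = y_i·P. K = p_A1 / (p_A2 p_B2^2).
Setting this equal to 0.00756 kPa^-2 and taking the physical root (0 < X < 1) gives X = 0.631.

X = 0.631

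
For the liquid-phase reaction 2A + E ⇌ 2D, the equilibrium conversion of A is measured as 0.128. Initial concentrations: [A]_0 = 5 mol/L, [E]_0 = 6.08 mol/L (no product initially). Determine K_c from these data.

Let X = conversion of A.
Concentrations: [A] = 5 − 5X; [E] = 6.08 − 2.5X; [D] = 5X.
At X = 0.128: [A] = 4.36, [E] = 5.76, [D] = 0.64.
K_c = [D]^2 / ([A]^2 [E]) = 0.00374 L/mol.

K_c = 0.00374 L/mol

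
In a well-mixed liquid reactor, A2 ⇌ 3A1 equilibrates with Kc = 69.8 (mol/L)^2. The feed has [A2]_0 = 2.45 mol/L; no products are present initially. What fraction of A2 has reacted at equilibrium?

X = 0.570

Let X = conversion of A2; extent ξ = 2.45·X mol/L.
Concentrations: [A2] = 2.45 − 2.45X; [A1] = 7.35X.
Kc = [A1]^3 / ([A2]).
Setting equal to 69.8 and solving for X on (0,1) gives X = 0.570.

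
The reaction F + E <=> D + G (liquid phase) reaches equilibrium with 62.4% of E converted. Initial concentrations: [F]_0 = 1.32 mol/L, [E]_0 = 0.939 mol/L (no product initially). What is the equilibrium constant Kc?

Kc = 1.32

Let X = conversion of E.
Concentrations: [F] = 1.32 − 0.939X; [E] = 0.939 − 0.939X; [D] = 0.939X; [G] = 0.939X.
At X = 0.624: [F] = 0.734, [E] = 0.353, [D] = 0.586, [G] = 0.586.
Kc = [D] [G] / ([F] [E]) = 1.32.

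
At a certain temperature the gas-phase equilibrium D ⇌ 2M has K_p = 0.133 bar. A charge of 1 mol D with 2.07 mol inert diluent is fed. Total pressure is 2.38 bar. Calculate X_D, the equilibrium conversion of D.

Let X = conversion of D (basis 1 mol D); extent of reaction ξ = X.
Mole table: n_D = 1 − X; n_M = 2X; n_I = 2.07 (inert).
Total moles n_T = 3.07 + X.
With p_i = (n_i/n_T)P, K_p = p_M^2 / (p_D).
Equating to 0.133 bar and solving on 0 < X < 1: X = 0.192.

X = 0.192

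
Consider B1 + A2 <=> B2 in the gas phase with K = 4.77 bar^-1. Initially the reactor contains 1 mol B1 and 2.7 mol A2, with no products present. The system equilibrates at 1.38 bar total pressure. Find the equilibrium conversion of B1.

Basis: 1 mol B1 initially; let X = conversion of B1. Extent ξ = X.
Species balance: n_B1 = 1 − X; n_A2 = 2.7 − X; n_B2 = X.
n_T = Σnᵢ = 3.7 − X.
With p_i = (n_i/n_T)P, K = p_B2 / (p_B1 p_A2).
Setting this equal to 4.77 bar^-1 and taking the physical root (0 < X < 1) gives X = 0.811.

X = 0.811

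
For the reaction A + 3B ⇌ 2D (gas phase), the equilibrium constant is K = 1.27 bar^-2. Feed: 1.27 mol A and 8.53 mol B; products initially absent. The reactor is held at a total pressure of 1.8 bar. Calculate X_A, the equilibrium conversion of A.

Let X = conversion of A (basis 1.27 mol A); extent of reaction ξ = 1.27X.
Species balance: n_A = 1.27 − 1.27X; n_B = 8.53 − 3.81X; n_D = 2.54X.
Total moles n_T = 9.8 − 2.54X.
y_i = n_i/n_T, p_i = y_i·P. K = p_D^2 / (p_A p_B^3).
Equating to 1.27 bar^-2 and solving on 0 < X < 1: X = 0.757.

X = 0.757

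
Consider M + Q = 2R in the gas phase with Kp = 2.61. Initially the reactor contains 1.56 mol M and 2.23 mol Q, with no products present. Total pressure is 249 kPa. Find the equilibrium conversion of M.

X = 0.527

Let X = conversion of M (basis 1.56 mol M); extent of reaction ξ = 1.56X.
Mole table: n_M = 1.56 − 1.56X; n_Q = 2.23 − 1.56X; n_R = 3.12X.
Total moles n_T = 3.79 (Δν = 0, constant).
Mole fractions y_i = n_i/n_T; Kp = p_R^2 / (p_M p_Q) with p_i = y_i·P.
Setting this equal to 2.61 and taking the physical root (0 < X < 1) gives X = 0.527.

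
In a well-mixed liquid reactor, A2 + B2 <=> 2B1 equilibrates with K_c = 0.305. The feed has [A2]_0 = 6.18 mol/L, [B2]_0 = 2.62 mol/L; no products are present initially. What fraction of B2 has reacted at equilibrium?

Let X = conversion of B2; extent ξ = 2.62·X mol/L.
Concentrations: [A2] = 6.18 − 2.62X; [B2] = 2.62 − 2.62X; [B1] = 5.24X.
K_c = [B1]^2 / ([A2] [B2]).
Setting equal to 0.305 and solving for X on (0,1) gives X = 0.324.

X = 0.324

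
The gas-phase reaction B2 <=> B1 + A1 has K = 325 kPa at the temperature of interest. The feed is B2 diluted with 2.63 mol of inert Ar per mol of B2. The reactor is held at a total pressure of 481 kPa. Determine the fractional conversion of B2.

Let X = conversion of B2 (basis 1 mol B2); extent of reaction ξ = X.
Species balance: n_B2 = 1 − X; n_B1 = X; n_A1 = X; n_I = 2.63 (inert).
Total moles n_T = 3.63 + X.
With p_i = (n_i/n_T)P, K = p_B1 p_A1 / (p_B2).
Equating to 325 kPa and solving on 0 < X < 1: X = 0.791.

X = 0.791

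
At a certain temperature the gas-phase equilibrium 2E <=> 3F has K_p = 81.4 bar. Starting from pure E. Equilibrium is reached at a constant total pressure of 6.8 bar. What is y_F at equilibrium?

Basis: 1 mol E initially; let X = conversion of E. Extent ξ = 0.5X.
Mole table: n_E = 1 − X; n_F = 1.5X.
Summing: n_T = 1 + 0.5X.
Mole fractions y_i = n_i/n_T; K_p = p_F^3 / (p_E^2) with p_i = y_i·P.
This yields a degree-3 equation in X; solving on (0,1), X = 0.721.
Then n_F = 1.08, n_T = 1.36, so y_F = 0.795.

y_F = 0.795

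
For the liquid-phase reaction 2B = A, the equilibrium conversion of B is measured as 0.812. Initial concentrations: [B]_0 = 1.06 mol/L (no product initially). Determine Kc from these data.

Kc = 10.8 L/mol

Let X = conversion of B.
Concentrations: [B] = 1.06 − 1.06X; [A] = 0.53X.
At X = 0.812: [B] = 0.199, [A] = 0.43.
Kc = [A] / ([B]^2) = 10.8 L/mol.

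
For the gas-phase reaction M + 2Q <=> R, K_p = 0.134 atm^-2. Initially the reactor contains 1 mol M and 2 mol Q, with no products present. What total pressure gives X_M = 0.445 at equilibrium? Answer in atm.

P = 4.65 atm

Take 1 mol M as basis and let X be its fractional conversion, so ξ = X.
Moles: n_M = 1 − X; n_Q = 2 − 2X; n_R = X.
n_T = Σnᵢ = 3 − 2X.
K_p = p_R / (p_M p_Q^2) with p_i = (n_i/n_T)·P.
At X = 0.445: the mole-fraction product g(X) = Π y_i^ν_i = 2.897. Since K_p = g(X)·P^{-2}, P = (g/K_p)^(1/2) = (2.897/0.134)^(1/2) = 4.65 atm.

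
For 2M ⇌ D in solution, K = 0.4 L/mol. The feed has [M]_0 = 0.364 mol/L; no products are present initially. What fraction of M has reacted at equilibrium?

Let X = conversion of M; extent ξ = 0.364X/2 mol/L.
Concentrations: [M] = 0.364 − 0.364X; [D] = 0.182X.
K = [D] / ([M]^2).
Setting equal to 0.4 and solving for X on (0,1) gives X = 0.191.

X = 0.191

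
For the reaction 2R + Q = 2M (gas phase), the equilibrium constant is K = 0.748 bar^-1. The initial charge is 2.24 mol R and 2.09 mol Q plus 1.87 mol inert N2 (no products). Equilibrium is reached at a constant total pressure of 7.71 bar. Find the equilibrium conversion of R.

Let X = conversion of R (basis 2.24 mol R); extent of reaction ξ = 1.12X.
Mole table: n_R = 2.24 − 2.24X; n_Q = 2.09 − 1.12X; n_M = 2.24X; n_I = 1.87 (inert).
Summing: n_T = 6.2 − 1.12X.
Mole fractions y_i = n_i/n_T; K = p_M^2 / (p_R^2 p_Q) with p_i = y_i·P.
Equating to 0.748 bar^-1 and solving on 0 < X < 1: X = 0.552.

X = 0.552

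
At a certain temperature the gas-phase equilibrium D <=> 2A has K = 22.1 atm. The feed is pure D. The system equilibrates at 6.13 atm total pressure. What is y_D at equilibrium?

y_D = 0.184

Basis: 1 mol D initially; let X = conversion of D. Extent ξ = X.
At extent ξ: n_D = 1 − X; n_A = 2X.
Total moles n_T = 1 + X.
Mole fractions y_i = n_i/n_T; K = p_A^2 / (p_D) with p_i = y_i·P.
Equating to 22.1 atm and solving on 0 < X < 1: X = 0.689.
Then n_D = 0.311, n_T = 1.69, so y_D = 0.184.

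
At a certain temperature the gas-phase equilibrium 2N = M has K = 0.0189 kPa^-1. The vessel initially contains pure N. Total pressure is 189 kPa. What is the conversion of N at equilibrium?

X = 0.744

Let X = conversion of N (basis 1 mol N); extent of reaction ξ = 0.5X.
At extent ξ: n_N = 1 − X; n_M = 0.5X.
Summing: n_T = 1 − 0.5X.
y_i = n_i/n_T, p_i = y_i·P. K = p_M / (p_N^2).
Setting this equal to 0.0189 kPa^-1 and taking the physical root (0 < X < 1) gives X = 0.744.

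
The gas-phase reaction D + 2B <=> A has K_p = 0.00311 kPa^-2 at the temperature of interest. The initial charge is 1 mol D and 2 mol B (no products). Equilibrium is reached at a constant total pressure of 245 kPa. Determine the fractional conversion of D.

X = 0.878

Let X = conversion of D (basis 1 mol D); extent of reaction ξ = X.
Mole table: n_D = 1 − X; n_B = 2 − 2X; n_A = X.
Summing: n_T = 3 − 2X.
With p_i = (n_i/n_T)P, K_p = p_A / (p_D p_B^2).
Setting this equal to 0.00311 kPa^-2 and taking the physical root (0 < X < 1) gives X = 0.878.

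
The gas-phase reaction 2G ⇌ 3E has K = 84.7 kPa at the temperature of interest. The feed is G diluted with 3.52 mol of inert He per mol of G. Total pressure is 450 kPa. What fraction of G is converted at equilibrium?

Take 1 mol G as basis and let X be its fractional conversion, so ξ = 0.5X.
At extent ξ: n_G = 1 − X; n_E = 1.5X; n_I = 3.52 (inert).
n_T = Σnᵢ = 4.52 + 0.5X.
Mole fractions y_i = n_i/n_T; K = p_E^3 / (p_G^2) with p_i = y_i·P.
Setting this equal to 84.7 kPa and taking the physical root (0 < X < 1) gives X = 0.437.

X = 0.437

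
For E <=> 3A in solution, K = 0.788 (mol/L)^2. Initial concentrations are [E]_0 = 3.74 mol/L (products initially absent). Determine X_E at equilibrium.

X = 0.122

Let X = conversion of E; extent ξ = 3.74·X mol/L.
Concentrations: [E] = 3.74 − 3.74X; [A] = 11.2X.
K = [A]^3 / ([E]).
This equals 0.788 at X = 0.122 (the root in 0 < X < 1).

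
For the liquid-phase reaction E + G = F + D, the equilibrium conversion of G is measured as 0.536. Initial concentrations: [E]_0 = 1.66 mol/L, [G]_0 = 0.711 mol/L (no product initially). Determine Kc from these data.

Let X = conversion of G.
Concentrations: [E] = 1.66 − 0.711X; [G] = 0.711 − 0.711X; [F] = 0.711X; [D] = 0.711X.
At X = 0.536: [E] = 1.28, [G] = 0.33, [F] = 0.381, [D] = 0.381.
Kc = [F] [D] / ([E] [G]) = 0.344.

Kc = 0.344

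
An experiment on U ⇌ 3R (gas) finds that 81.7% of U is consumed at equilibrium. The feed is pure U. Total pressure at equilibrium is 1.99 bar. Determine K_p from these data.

Take 1 mol U as basis and let X be its fractional conversion, so ξ = X.
Mole table: n_U = 1 − X; n_R = 3X.
Total moles n_T = 1 + 2X.
At X = 0.817: n_U = 0.183, n_R = 2.45, n_T = 2.63.
p_i = (n_i/n_T)·P. K_p = p_R^3 / (p_U) = 45.9 bar^2.

K_p = 45.9 bar^2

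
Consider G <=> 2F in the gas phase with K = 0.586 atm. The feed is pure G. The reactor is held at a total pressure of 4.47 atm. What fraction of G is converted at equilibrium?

X = 0.178

Let X = conversion of G (basis 1 mol G); extent of reaction ξ = X.
At extent ξ: n_G = 1 − X; n_F = 2X.
n_T = Σnᵢ = 1 + X.
With p_i = (n_i/n_T)P, K = p_F^2 / (p_G).
Equating to 0.586 atm and solving on 0 < X < 1: X = 0.178.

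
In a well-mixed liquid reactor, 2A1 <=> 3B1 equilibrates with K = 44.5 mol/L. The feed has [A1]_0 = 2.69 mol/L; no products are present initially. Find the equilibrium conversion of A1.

Let X = conversion of A1; extent ξ = 2.69X/2 mol/L.
Concentrations: [A1] = 2.69 − 2.69X; [B1] = 4.04X.
K = [B1]^3 / ([A1]^2).
Setting equal to 44.5 and solving for X on (0,1) gives X = 0.723.

X = 0.723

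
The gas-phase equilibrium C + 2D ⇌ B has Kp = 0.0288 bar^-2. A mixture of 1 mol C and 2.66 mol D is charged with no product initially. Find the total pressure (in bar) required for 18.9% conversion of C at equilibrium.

Basis: 1 mol C initially; let X = conversion of C. Extent ξ = X.
At extent ξ: n_C = 1 − X; n_D = 2.66 − 2X; n_B = X.
Summing: n_T = 3.66 − 2X.
Kp = p_B / (p_C p_D^2) with p_i = (n_i/n_T)·P.
At X = 0.189: the mole-fraction product g(X) = Π y_i^ν_i = 0.482. Since Kp = g(X)·P^{-2}, P = (g/Kp)^(1/2) = (0.482/0.0288)^(1/2) = 4.09 bar.

P = 4.09 bar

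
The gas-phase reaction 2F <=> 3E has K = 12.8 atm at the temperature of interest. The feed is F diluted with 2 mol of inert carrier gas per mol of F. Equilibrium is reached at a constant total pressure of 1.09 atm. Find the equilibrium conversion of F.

X = 0.794

Basis: 1 mol F initially; let X = conversion of F. Extent ξ = 0.5X.
Mole table: n_F = 1 − X; n_E = 1.5X; n_I = 2 (inert).
Summing: n_T = 3 + 0.5X.
With p_i = (n_i/n_T)P, K = p_E^3 / (p_F^2).
Equating to 12.8 atm and solving on 0 < X < 1: X = 0.794.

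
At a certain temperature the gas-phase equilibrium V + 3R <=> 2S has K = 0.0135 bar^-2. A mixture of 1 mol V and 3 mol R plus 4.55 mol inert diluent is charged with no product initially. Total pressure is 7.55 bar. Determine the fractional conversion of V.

X = 0.185

Basis: 1 mol V initially; let X = conversion of V. Extent ξ = X.
At extent ξ: n_V = 1 − X; n_R = 3 − 3X; n_S = 2X; n_I = 4.55 (inert).
Summing: n_T = 8.55 − 2X.
Mole fractions y_i = n_i/n_T; K = p_S^2 / (p_V p_R^3) with p_i = y_i·P.
Equating to 0.0135 bar^-2 and solving on 0 < X < 1: X = 0.185.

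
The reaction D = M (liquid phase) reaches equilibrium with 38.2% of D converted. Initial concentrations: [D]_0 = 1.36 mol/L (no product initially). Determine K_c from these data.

K_c = 0.618

Let X = conversion of D.
Concentrations: [D] = 1.36 − 1.36X; [M] = 1.36X.
At X = 0.382: [D] = 0.84, [M] = 0.52.
K_c = [M] / ([D]) = 0.618.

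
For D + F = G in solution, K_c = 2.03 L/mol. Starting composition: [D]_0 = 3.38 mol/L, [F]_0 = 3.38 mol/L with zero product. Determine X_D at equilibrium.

Let X = conversion of D; extent ξ = 3.38·X mol/L.
Concentrations: [D] = 3.38 − 3.38X; [F] = 3.38 − 3.38X; [G] = 3.38X.
K_c = [G] / ([D] [F]).
Equating to 2.03 L/mol: the physical root is X = 0.684.

X = 0.684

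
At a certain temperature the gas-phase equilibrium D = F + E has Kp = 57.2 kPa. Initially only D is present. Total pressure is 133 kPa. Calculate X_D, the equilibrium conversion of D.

Take 1 mol D as basis and let X be its fractional conversion, so ξ = X.
Moles: n_D = 1 − X; n_F = X; n_E = X.
n_T = Σnᵢ = 1 + X.
y_i = n_i/n_T, p_i = y_i·P. Kp = p_F p_E / (p_D).
Equating to 57.2 kPa and solving on 0 < X < 1: X = 0.548.

X = 0.548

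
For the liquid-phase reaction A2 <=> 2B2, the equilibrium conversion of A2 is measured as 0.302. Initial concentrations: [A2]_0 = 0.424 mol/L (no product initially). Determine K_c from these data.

Let X = conversion of A2.
Concentrations: [A2] = 0.424 − 0.424X; [B2] = 0.848X.
At X = 0.302: [A2] = 0.296, [B2] = 0.256.
K_c = [B2]^2 / ([A2]) = 0.222 mol/L.

K_c = 0.222 mol/L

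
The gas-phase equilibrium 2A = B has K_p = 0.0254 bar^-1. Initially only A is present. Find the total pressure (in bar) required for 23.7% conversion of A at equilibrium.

P = 7.06 bar

Let X = conversion of A (basis 1 mol A); extent of reaction ξ = 0.5X.
Moles: n_A = 1 − X; n_B = 0.5X.
n_T = Σnᵢ = 1 − 0.5X.
K_p = p_B / (p_A^2) with p_i = (n_i/n_T)·P.
At X = 0.237: the mole-fraction product g(X) = Π y_i^ν_i = 0.1794. Since K_p = g(X)·P^{-1}, P = (g/K_p)^(1/1) = (0.1794/0.0254)^(1/1) = 7.06 bar.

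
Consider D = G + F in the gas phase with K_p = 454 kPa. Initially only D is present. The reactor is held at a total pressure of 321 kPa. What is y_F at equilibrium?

y_F = 0.434

Basis: 1 mol D initially; let X = conversion of D. Extent ξ = X.
Species balance: n_D = 1 − X; n_G = X; n_F = X.
Total moles n_T = 1 + X.
Mole fractions y_i = n_i/n_T; K_p = p_G p_F / (p_D) with p_i = y_i·P.
Setting this equal to 454 kPa and taking the physical root (0 < X < 1) gives X = 0.765.
Then n_F = 0.765, n_T = 1.77, so y_F = 0.434.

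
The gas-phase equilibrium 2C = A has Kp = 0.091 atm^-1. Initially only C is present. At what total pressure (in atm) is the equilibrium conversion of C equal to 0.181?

P = 1.35 atm

Let X = conversion of C (basis 1 mol C); extent of reaction ξ = 0.5X.
Mole table: n_C = 1 − X; n_A = 0.5X.
Total moles n_T = 1 − 0.5X.
Kp = p_A / (p_C^2) with p_i = (n_i/n_T)·P.
At X = 0.181: the mole-fraction product g(X) = Π y_i^ν_i = 0.1227. Since Kp = g(X)·P^{-1}, P = (g/Kp)^(1/1) = (0.1227/0.091)^(1/1) = 1.35 atm.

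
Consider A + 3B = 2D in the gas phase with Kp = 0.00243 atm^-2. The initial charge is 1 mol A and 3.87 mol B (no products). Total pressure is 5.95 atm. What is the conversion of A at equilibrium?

X = 0.179

Take 1 mol A as basis and let X be its fractional conversion, so ξ = X.
Moles: n_A = 1 − X; n_B = 3.87 − 3X; n_D = 2X.
n_T = Σnᵢ = 4.87 − 2X.
y_i = n_i/n_T, p_i = y_i·P. Kp = p_D^2 / (p_A p_B^3).
Equating to 0.00243 atm^-2 and solving on 0 < X < 1: X = 0.179.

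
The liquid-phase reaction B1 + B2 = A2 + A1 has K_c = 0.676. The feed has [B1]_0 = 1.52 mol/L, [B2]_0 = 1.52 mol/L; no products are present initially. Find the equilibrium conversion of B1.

X = 0.451

Let X = conversion of B1; extent ξ = 1.52·X mol/L.
Concentrations: [B1] = 1.52 − 1.52X; [B2] = 1.52 − 1.52X; [A2] = 1.52X; [A1] = 1.52X.
K_c = [A2] [A1] / ([B1] [B2]).
This equals 0.676 at X = 0.451 (the root in 0 < X < 1).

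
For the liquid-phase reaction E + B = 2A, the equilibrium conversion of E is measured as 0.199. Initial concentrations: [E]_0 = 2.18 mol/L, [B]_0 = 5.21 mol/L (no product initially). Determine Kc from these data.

Let X = conversion of E.
Concentrations: [E] = 2.18 − 2.18X; [B] = 5.21 − 2.18X; [A] = 4.36X.
At X = 0.199: [E] = 1.75, [B] = 4.78, [A] = 0.868.
Kc = [A]^2 / ([E] [B]) = 0.0903.

Kc = 0.0903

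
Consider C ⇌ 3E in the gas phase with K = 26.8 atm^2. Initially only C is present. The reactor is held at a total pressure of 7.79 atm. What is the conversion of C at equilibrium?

X = 0.309

Basis: 1 mol C initially; let X = conversion of C. Extent ξ = X.
At extent ξ: n_C = 1 − X; n_E = 3X.
n_T = Σnᵢ = 1 + 2X.
y_i = n_i/n_T, p_i = y_i·P. K = p_E^3 / (p_C).
This yields a degree-3 equation in X; solving on (0,1), X = 0.309.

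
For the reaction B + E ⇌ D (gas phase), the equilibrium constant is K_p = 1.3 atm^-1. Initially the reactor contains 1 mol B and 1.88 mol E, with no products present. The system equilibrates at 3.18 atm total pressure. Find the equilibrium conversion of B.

Basis: 1 mol B initially; let X = conversion of B. Extent ξ = X.
At extent ξ: n_B = 1 − X; n_E = 1.88 − X; n_D = X.
n_T = Σnᵢ = 2.88 − X.
With p_i = (n_i/n_T)P, K_p = p_D / (p_B p_E).
This yields a degree-2 equation in X; solving on (0,1), X = 0.692.

X = 0.692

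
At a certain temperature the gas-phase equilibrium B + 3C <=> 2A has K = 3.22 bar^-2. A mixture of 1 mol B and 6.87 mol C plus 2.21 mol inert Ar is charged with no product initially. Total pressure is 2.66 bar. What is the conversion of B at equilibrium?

X = 0.877

Let X = conversion of B (basis 1 mol B); extent of reaction ξ = X.
Moles: n_B = 1 − X; n_C = 6.87 − 3X; n_A = 2X; n_I = 2.21 (inert).
n_T = Σnᵢ = 10.1 − 2X.
With p_i = (n_i/n_T)P, K = p_A^2 / (p_B p_C^3).
Equating to 3.22 bar^-2 and solving on 0 < X < 1: X = 0.877.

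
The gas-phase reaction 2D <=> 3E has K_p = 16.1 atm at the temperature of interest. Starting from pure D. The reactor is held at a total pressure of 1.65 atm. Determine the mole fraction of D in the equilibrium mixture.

Basis: 1 mol D initially; let X = conversion of D. Extent ξ = 0.5X.
Species balance: n_D = 1 − X; n_E = 1.5X.
n_T = Σnᵢ = 1 + 0.5X.
With p_i = (n_i/n_T)P, K_p = p_E^3 / (p_D^2).
This yields a degree-3 equation in X; solving on (0,1), X = 0.702.
Then n_D = 0.298, n_T = 1.35, so y_D = 0.220.

y_D = 0.220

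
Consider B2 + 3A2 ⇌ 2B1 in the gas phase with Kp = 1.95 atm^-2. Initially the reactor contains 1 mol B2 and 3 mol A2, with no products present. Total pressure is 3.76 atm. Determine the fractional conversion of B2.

Let X = conversion of B2 (basis 1 mol B2); extent of reaction ξ = X.
Moles: n_B2 = 1 − X; n_A2 = 3 − 3X; n_B1 = 2X.
Total moles n_T = 4 − 2X.
y_i = n_i/n_T, p_i = y_i·P. Kp = p_B1^2 / (p_B2 p_A2^3).
Setting this equal to 1.95 atm^-2 and taking the physical root (0 < X < 1) gives X = 0.642.

X = 0.642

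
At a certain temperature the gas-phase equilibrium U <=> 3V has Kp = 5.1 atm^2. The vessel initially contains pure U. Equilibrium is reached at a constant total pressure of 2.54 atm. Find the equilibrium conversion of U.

Take 1 mol U as basis and let X be its fractional conversion, so ξ = X.
Species balance: n_U = 1 − X; n_V = 3X.
Total moles n_T = 1 + 2X.
y_i = n_i/n_T, p_i = y_i·P. Kp = p_V^3 / (p_U).
This yields a degree-3 equation in X; solving on (0,1), X = 0.383.

X = 0.383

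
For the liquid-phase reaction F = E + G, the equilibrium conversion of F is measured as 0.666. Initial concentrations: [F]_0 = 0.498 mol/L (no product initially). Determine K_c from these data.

Let X = conversion of F.
Concentrations: [F] = 0.498 − 0.498X; [E] = 0.498X; [G] = 0.498X.
At X = 0.666: [F] = 0.166, [E] = 0.332, [G] = 0.332.
K_c = [E] [G] / ([F]) = 0.661 mol/L.

K_c = 0.661 mol/L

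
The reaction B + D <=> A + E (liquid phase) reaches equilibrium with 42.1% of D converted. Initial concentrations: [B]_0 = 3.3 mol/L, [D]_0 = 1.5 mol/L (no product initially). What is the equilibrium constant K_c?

K_c = 0.172

Let X = conversion of D.
Concentrations: [B] = 3.3 − 1.5X; [D] = 1.5 − 1.5X; [A] = 1.5X; [E] = 1.5X.
At X = 0.421: [B] = 2.67, [D] = 0.869, [A] = 0.631, [E] = 0.631.
K_c = [A] [E] / ([B] [D]) = 0.172.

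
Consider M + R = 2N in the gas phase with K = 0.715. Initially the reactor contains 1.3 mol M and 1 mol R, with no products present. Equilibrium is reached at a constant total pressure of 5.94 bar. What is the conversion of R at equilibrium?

Basis: 1 mol R initially; let X = conversion of R. Extent ξ = X.
Mole table: n_M = 1.3 − X; n_R = 1 − X; n_N = 2X.
Since Δν = 0, n_T = 2.3 throughout.
Mole fractions y_i = n_i/n_T; K = p_N^2 / (p_M p_R) with p_i = y_i·P.
Setting this equal to 0.715 and taking the physical root (0 < X < 1) gives X = 0.338.

X = 0.338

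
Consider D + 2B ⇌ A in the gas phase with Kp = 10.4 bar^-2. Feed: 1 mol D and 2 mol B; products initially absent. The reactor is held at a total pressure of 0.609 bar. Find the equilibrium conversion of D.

X = 0.494

Basis: 1 mol D initially; let X = conversion of D. Extent ξ = X.
Species balance: n_D = 1 − X; n_B = 2 − 2X; n_A = X.
Total moles n_T = 3 − 2X.
With p_i = (n_i/n_T)P, Kp = p_A / (p_D p_B^2).
Substituting and setting equal to 10.4 bar^-2 gives a polynomial in X; the root in (0,1) is X = 0.494.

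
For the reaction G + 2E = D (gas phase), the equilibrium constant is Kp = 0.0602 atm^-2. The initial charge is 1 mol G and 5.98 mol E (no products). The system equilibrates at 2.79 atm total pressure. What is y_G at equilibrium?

y_G = 0.116

Basis: 1 mol G initially; let X = conversion of G. Extent ξ = X.
Species balance: n_G = 1 − X; n_E = 5.98 − 2X; n_D = X.
n_T = Σnᵢ = 6.98 − 2X.
y_i = n_i/n_T, p_i = y_i·P. Kp = p_D / (p_G p_E^2).
Setting this equal to 0.0602 atm^-2 and taking the physical root (0 < X < 1) gives X = 0.251.
Then n_G = 0.749, n_T = 6.48, so y_G = 0.116.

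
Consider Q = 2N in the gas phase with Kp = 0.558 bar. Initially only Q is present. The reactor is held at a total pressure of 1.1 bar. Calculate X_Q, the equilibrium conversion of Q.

Take 1 mol Q as basis and let X be its fractional conversion, so ξ = X.
Species balance: n_Q = 1 − X; n_N = 2X.
n_T = Σnᵢ = 1 + X.
Mole fractions y_i = n_i/n_T; Kp = p_N^2 / (p_Q) with p_i = y_i·P.
Setting this equal to 0.558 bar and taking the physical root (0 < X < 1) gives X = 0.335.

X = 0.335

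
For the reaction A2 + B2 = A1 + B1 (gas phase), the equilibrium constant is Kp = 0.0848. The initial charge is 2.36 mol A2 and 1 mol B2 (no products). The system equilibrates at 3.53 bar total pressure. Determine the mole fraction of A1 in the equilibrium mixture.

Take 1 mol B2 as basis and let X be its fractional conversion, so ξ = X.
At extent ξ: n_A2 = 2.36 − X; n_B2 = 1 − X; n_A1 = X; n_B1 = X.
n_T stays at 3.36 (no change in mole number).
With p_i = (n_i/n_T)P, Kp = p_A1 p_B1 / (p_A2 p_B2).
Equating to 0.0848 and solving on 0 < X < 1: X = 0.337.
Then n_A1 = 0.337, n_T = 3.36, so y_A1 = 0.100.

y_A1 = 0.100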